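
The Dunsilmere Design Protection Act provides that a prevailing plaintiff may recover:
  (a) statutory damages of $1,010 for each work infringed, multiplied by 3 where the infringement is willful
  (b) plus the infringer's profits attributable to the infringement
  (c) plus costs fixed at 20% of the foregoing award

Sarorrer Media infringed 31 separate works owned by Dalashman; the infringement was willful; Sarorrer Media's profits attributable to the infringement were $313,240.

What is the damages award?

Statutory damages: 31 × $1,010 = $31,310
Trebled: 3 × $31,310 = $93,930
Combined award: $93,930 + $313,240 = $407,170
Costs: 20% of $407,170 = $81,434
Award plus costs: $407,170 + $81,434 = $488,604

$488,604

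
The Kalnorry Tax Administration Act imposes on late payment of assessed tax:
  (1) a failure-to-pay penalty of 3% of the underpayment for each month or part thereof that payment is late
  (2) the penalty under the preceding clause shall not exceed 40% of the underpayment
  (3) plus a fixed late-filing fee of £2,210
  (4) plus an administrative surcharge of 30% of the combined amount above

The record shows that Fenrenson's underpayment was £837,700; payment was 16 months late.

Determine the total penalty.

Accrued rate: 3% × 16 = 48%, capped at 40% → 40%
Failure-to-pay penalty: 40% of £837,700 = £335,080
Penalty before surcharge: £335,080 + £2,210 = £337,290
Administrative surcharge: 30% of £337,290 = £101,187
Total penalty: £337,290 + £101,187 = £438,477

£438,477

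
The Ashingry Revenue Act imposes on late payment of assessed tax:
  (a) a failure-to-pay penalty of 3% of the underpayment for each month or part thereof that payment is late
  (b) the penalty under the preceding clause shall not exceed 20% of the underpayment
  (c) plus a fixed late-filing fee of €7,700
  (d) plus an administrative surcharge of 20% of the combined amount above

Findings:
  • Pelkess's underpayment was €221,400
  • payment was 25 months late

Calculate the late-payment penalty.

Accrued rate: 3% × 25 = 75%, capped at 20% → 20%
Failure-to-pay penalty: 20% of €221,400 = €44,280
Penalty before surcharge: €44,280 + €7,700 = €51,980
Administrative surcharge: 20% of €51,980 = €10,396
Total penalty: €51,980 + €10,396 = €62,376

€62,376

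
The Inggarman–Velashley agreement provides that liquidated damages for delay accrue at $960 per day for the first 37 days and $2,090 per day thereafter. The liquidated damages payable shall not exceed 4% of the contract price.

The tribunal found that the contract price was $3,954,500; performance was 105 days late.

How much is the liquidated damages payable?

First 37 days: 37 × $960 = $35,520
Remaining days: (105 − 37) × $2,090 = $142,120
Accrued per-day damages: $35,520 + $142,120 = $177,640
Cap: 4% of $3,954,500 = $158,180
Cap at $158,180: $177,640 exceeds the cap → $158,180

$158,180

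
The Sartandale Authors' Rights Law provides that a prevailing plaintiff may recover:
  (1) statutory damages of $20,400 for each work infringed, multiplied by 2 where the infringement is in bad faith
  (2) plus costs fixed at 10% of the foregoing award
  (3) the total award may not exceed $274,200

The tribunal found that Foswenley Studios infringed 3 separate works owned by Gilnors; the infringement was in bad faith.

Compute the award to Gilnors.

$134,640

Statutory damages: 3 × $20,400 = $61,200
Doubled: 2 × $61,200 = $122,400
Costs: 10% of $122,400 = $12,240
Award plus costs: $122,400 + $12,240 = $134,640
Cap at $274,200: $134,640 is within the cap, no reduction.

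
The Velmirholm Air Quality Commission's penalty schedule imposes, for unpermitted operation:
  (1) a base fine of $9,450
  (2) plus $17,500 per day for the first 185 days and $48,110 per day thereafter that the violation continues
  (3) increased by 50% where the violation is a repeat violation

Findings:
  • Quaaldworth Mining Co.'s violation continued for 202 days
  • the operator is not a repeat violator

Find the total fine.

$4,064,820

First 185 days: 185 × $17,500 = $3,237,500
Remaining days: (202 − 185) × $48,110 = $817,870
Per-day component: $3,237,500 + $817,870 = $4,055,370
Base plus per-day: $9,450 + $4,055,370 = $4,064,820
The operator is not a repeat violator: no 50% increase.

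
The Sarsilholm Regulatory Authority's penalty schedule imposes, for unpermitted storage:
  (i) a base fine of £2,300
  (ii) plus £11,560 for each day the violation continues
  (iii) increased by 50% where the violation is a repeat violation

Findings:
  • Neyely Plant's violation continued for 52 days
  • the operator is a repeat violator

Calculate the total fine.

£905,130

Per-day component: 52 × £11,560 = £601,120
Base plus per-day: £2,300 + £601,120 = £603,420
Enhancement: 50% of £603,420 = £301,710
Enhanced fine: £603,420 + £301,710 = £905,130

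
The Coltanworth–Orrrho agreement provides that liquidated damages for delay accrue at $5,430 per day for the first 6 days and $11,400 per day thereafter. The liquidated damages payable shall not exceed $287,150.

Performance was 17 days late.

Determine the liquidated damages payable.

First 6 days: 6 × $5,430 = $32,580
Remaining days: (17 − 6) × $11,400 = $125,400
Accrued per-day damages: $32,580 + $125,400 = $157,980
Cap at $287,150: $157,980 is within the cap, no reduction.

$157,980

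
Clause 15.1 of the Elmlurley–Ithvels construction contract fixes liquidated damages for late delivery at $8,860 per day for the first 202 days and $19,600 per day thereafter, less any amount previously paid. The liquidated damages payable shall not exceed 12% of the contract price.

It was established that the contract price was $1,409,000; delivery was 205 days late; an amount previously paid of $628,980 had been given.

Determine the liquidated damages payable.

$169,080

First 202 days: 202 × $8,860 = $1,789,720
Remaining days: (205 − 202) × $19,600 = $58,800
Accrued per-day damages: $1,789,720 + $58,800 = $1,848,520
Less amount previously paid: $1,848,520 − $628,980 = $1,219,540
Cap: 12% of $1,409,000 = $169,080
Cap at $169,080: $1,219,540 exceeds the cap → $169,080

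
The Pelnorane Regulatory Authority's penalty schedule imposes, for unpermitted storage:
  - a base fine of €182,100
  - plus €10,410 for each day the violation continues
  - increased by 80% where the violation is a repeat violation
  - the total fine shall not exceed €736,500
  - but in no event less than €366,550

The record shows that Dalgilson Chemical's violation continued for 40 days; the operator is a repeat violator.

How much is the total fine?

€736,500

Per-day component: 40 × €10,410 = €416,400
Base plus per-day: €182,100 + €416,400 = €598,500
Enhancement: 80% of €598,500 = €478,800
Enhanced fine: €598,500 + €478,800 = €1,077,300
Cap at €736,500: €1,077,300 exceeds the cap → €736,500
Minimum €366,550: €736,500 meets the minimum, no increase.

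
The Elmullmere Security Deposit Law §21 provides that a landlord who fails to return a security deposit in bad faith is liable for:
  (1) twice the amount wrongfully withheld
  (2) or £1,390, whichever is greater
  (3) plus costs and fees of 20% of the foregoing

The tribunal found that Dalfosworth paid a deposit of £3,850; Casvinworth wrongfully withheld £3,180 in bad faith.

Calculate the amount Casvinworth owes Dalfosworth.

Doubled: 2 × £3,180 = £6,360
Minimum £1,390: £6,360 meets the minimum, no increase.
Costs and fees: 20% of £6,360 = £1,272
Total recovery: £6,360 + £1,272 = £7,632

£7,632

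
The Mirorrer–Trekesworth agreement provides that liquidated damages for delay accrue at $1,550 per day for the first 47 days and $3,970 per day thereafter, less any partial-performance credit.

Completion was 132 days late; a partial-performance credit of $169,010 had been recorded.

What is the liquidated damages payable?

First 47 days: 47 × $1,550 = $72,850
Remaining days: (132 − 47) × $3,970 = $337,450
Accrued per-day damages: $72,850 + $337,450 = $410,300
Less partial-performance credit: $410,300 − $169,010 = $241,290

$241,290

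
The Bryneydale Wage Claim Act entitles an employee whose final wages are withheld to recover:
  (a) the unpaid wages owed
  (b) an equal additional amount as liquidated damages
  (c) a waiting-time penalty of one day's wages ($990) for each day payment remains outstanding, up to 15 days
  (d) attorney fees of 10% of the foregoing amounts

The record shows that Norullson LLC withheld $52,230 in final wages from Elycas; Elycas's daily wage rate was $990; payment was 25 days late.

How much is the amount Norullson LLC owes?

$131,241

Liquidated damages (equal amount): $52,230
Penalty days: min(25, 15) = 15
Waiting-time penalty: 15 × $990 = $14,850
Subtotal: $52,230 + $52,230 + $14,850 = $119,310
Attorney fees: 10% of $119,310 = $11,931
Total award: $119,310 + $11,931 = $131,241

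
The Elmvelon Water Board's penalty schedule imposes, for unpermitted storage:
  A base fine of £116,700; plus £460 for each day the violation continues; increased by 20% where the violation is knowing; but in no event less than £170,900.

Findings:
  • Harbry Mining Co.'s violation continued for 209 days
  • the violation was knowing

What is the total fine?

Per-day component: 209 × £460 = £96,140
Base plus per-day: £116,700 + £96,140 = £212,840
Enhancement: 20% of £212,840 = £42,568
Enhanced fine: £212,840 + £42,568 = £255,408
Minimum £170,900: £255,408 meets the minimum, no increase.

Civil penalty: £255,408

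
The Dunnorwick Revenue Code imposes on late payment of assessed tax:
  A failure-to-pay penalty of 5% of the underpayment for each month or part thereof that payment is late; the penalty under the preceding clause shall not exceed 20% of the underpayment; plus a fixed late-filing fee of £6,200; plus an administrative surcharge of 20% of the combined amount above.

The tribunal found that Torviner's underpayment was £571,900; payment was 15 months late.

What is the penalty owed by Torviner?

Accrued rate: 5% × 15 = 75%, capped at 20% → 20%
Failure-to-pay penalty: 20% of £571,900 = £114,380
Penalty before surcharge: £114,380 + £6,200 = £120,580
Administrative surcharge: 20% of £120,580 = £24,116
Total penalty: £120,580 + £24,116 = £144,696

£144,696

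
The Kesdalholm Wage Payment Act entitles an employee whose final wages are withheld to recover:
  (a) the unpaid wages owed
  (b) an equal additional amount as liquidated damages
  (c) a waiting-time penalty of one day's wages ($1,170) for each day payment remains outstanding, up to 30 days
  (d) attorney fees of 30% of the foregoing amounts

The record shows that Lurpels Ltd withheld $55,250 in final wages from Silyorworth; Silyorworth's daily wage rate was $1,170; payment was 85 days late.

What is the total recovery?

Liquidated damages (equal amount): $55,250
Penalty days: min(85, 30) = 30
Waiting-time penalty: 30 × $1,170 = $35,100
Subtotal: $55,250 + $55,250 + $35,100 = $145,600
Attorney fees: 30% of $145,600 = $43,680
Total award: $145,600 + $43,680 = $189,280

$189,280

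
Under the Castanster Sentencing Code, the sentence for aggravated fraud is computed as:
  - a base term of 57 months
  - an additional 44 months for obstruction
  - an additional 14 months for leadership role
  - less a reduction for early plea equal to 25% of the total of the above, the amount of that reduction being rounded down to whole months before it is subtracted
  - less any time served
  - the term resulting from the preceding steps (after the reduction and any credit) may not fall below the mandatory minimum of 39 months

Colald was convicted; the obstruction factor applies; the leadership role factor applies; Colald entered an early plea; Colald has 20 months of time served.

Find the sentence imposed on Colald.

Sentence: 67 months

Obstruction enhancement: +44 months
Leadership role enhancement: +14 months
Adjusted term: 57 months + 44 months + 14 months = 115 months
Early plea reduction: 25% of 115 months = 28 months (rounded down)
After reduction: 115 − 28 = 87 months
Less time served: 87 months − 20 months = 67 months
Minimum 39 months: 67 months meets the minimum, no increase.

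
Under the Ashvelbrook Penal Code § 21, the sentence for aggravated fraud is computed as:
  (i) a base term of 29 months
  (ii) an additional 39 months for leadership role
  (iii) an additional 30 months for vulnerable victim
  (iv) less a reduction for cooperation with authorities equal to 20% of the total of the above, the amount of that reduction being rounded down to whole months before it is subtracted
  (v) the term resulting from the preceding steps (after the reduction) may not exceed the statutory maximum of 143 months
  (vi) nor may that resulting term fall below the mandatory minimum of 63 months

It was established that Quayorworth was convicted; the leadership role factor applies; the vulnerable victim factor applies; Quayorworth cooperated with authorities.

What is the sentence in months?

Leadership role enhancement: +39 months
Vulnerable victim enhancement: +30 months
Adjusted term: 29 months + 39 months + 30 months = 98 months
Cooperation with authorities reduction: 20% of 98 months = 19 months (rounded down)
After reduction: 98 − 19 = 79 months
Cap at 143 months: 79 months is within the cap, no reduction.
Minimum 63 months: 79 months meets the minimum, no increase.

79 months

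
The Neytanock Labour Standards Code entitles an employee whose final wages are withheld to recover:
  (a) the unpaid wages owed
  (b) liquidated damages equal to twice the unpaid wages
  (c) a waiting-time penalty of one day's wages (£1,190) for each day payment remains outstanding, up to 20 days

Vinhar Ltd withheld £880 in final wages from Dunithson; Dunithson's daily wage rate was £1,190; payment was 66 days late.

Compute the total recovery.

£26,440

Doubled: 2 × £880 = £1,760
Penalty days: min(66, 20) = 20
Waiting-time penalty: 20 × £1,190 = £23,800
Total award: £880 + £1,760 + £23,800 = £26,440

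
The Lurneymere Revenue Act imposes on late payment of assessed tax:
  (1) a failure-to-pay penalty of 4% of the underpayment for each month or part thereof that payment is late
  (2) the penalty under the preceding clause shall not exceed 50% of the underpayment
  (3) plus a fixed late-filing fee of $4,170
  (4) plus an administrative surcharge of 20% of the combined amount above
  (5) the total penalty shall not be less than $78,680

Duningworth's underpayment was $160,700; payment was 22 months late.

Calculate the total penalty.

$101,424

Accrued rate: 4% × 22 = 88%, capped at 50% → 50%
Failure-to-pay penalty: 50% of $160,700 = $80,350
Penalty before surcharge: $80,350 + $4,170 = $84,520
Administrative surcharge: 20% of $84,520 = $16,904
Total penalty: $84,520 + $16,904 = $101,424
Minimum $78,680: $101,424 meets the minimum, no increase.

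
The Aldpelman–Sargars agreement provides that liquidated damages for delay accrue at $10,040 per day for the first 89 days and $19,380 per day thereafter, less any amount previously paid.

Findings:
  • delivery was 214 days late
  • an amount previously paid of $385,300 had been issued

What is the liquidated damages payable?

First 89 days: 89 × $10,040 = $893,560
Remaining days: (214 − 89) × $19,380 = $2,422,500
Accrued per-day damages: $893,560 + $2,422,500 = $3,316,060
Less amount previously paid: $3,316,060 − $385,300 = $2,930,760

$2,930,760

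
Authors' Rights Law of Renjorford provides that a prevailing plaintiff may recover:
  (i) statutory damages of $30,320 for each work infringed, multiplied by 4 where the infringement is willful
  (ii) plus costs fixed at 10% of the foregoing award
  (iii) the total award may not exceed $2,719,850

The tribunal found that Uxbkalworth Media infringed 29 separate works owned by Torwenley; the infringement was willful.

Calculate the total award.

$2,719,850

Statutory damages: 29 × $30,320 = $879,280
Multiplied by 4: 4 × $879,280 = $3,517,120
Costs: 10% of $3,517,120 = $351,712
Award plus costs: $3,517,120 + $351,712 = $3,868,832
Cap at $2,719,850: $3,868,832 exceeds the cap → $2,719,850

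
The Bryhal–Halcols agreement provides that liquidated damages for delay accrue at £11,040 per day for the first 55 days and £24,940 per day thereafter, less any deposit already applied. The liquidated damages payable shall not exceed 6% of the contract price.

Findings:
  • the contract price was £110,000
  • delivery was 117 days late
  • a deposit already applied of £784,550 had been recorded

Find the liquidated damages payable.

First 55 days: 55 × £11,040 = £607,200
Remaining days: (117 − 55) × £24,940 = £1,546,280
Accrued per-day damages: £607,200 + £1,546,280 = £2,153,480
Less deposit already applied: £2,153,480 − £784,550 = £1,368,930
Cap: 6% of £110,000 = £6,600
Cap at £6,600: £1,368,930 exceeds the cap → £6,600

£6,600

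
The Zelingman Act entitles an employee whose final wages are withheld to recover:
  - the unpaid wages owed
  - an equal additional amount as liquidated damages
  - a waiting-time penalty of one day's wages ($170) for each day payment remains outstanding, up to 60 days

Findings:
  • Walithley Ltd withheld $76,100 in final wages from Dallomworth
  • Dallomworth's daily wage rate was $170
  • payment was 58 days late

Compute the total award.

$162,060

Liquidated damages (equal amount): $76,100
Penalty days: min(58, 60) = 58
Waiting-time penalty: 58 × $170 = $9,860
Total award: $76,100 + $76,100 + $9,860 = $162,060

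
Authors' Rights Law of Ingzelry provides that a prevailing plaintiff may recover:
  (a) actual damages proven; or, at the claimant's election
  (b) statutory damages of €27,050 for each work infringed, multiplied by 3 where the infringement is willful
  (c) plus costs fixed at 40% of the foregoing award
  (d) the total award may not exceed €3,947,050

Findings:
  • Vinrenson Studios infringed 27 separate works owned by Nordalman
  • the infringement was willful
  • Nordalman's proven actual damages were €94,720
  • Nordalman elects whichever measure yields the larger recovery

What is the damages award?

€3,067,470

Statutory damages: 27 × €27,050 = €730,350
Trebled: 3 × €730,350 = €2,191,050
Greater of actual damages (€94,720) or enhanced statutory damages (€2,191,050): €2,191,050
Costs: 40% of €2,191,050 = €876,420
Award plus costs: €2,191,050 + €876,420 = €3,067,470
Cap at €3,947,050: €3,067,470 is within the cap, no reduction.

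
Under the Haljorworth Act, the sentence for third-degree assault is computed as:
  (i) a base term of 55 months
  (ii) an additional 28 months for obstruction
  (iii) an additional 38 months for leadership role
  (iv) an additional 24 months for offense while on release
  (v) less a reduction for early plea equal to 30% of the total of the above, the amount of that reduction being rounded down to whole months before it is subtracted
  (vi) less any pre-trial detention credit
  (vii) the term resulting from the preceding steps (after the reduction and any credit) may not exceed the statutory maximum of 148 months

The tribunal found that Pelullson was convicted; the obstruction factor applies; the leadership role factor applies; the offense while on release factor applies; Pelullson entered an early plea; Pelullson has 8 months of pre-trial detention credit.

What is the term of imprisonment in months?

94 months

Obstruction enhancement: +28 months
Leadership role enhancement: +38 months
Offense while on release enhancement: +24 months
Adjusted term: 55 months + 28 months + 38 months + 24 months = 145 months
Early plea reduction: 30% of 145 months = 43 months (rounded down)
After reduction: 145 − 43 = 102 months
Less pre-trial detention credit: 102 months − 8 months = 94 months
Cap at 148 months: 94 months is within the cap, no reduction.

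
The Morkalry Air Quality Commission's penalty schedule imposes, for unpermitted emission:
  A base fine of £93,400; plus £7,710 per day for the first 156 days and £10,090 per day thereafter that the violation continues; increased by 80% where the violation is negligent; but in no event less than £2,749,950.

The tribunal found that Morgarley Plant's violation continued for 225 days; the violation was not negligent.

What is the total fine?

£2,749,950

First 156 days: 156 × £7,710 = £1,202,760
Remaining days: (225 − 156) × £10,090 = £696,210
Per-day component: £1,202,760 + £696,210 = £1,898,970
Base plus per-day: £93,400 + £1,898,970 = £1,992,370
The violation was not negligent: no 80% increase.
Minimum £2,749,950: £1,992,370 is below the minimum → £2,749,950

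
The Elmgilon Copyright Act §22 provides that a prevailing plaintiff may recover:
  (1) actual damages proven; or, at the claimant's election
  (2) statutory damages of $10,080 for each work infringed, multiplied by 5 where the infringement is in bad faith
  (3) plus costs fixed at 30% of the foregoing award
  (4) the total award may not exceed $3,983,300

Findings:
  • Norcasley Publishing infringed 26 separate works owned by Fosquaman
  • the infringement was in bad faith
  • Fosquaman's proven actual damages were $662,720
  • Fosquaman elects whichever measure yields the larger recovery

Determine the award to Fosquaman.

$1,703,520

Statutory damages: 26 × $10,080 = $262,080
Multiplied by 5: 5 × $262,080 = $1,310,400
Greater of actual damages ($662,720) or enhanced statutory damages ($1,310,400): $1,310,400
Costs: 30% of $1,310,400 = $393,120
Award plus costs: $1,310,400 + $393,120 = $1,703,520
Cap at $3,983,300: $1,703,520 is within the cap, no reduction.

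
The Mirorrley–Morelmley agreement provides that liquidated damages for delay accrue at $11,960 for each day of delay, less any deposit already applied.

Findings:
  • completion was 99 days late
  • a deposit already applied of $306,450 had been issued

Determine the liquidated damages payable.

Per-day damages: 99 × $11,960 = $1,184,040
Less deposit already applied: $1,184,040 − $306,450 = $877,590

$877,590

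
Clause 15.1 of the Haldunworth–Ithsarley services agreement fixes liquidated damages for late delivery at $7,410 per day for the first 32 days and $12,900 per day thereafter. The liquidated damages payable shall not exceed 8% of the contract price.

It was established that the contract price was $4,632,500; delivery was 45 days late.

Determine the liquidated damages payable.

First 32 days: 32 × $7,410 = $237,120
Remaining days: (45 − 32) × $12,900 = $167,700
Accrued per-day damages: $237,120 + $167,700 = $404,820
Cap: 8% of $4,632,500 = $370,600
Cap at $370,600: $404,820 exceeds the cap → $370,600

Liquidated damages: $370,600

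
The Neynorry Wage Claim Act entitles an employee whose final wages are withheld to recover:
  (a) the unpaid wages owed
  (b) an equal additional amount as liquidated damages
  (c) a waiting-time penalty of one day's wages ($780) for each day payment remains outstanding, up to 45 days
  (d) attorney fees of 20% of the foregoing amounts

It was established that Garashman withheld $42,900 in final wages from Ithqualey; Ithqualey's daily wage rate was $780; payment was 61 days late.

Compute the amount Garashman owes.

Liquidated damages (equal amount): $42,900
Penalty days: min(61, 45) = 45
Waiting-time penalty: 45 × $780 = $35,100
Subtotal: $42,900 + $42,900 + $35,100 = $120,900
Attorney fees: 20% of $120,900 = $24,180
Total award: $120,900 + $24,180 = $145,080

Total award: $145,080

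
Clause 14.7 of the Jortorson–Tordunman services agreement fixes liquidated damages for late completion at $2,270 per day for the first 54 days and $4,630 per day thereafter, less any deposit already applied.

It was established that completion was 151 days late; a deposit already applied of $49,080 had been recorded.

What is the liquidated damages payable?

First 54 days: 54 × $2,270 = $122,580
Remaining days: (151 − 54) × $4,630 = $449,110
Accrued per-day damages: $122,580 + $449,110 = $571,690
Less deposit already applied: $571,690 − $49,080 = $522,610

$522,610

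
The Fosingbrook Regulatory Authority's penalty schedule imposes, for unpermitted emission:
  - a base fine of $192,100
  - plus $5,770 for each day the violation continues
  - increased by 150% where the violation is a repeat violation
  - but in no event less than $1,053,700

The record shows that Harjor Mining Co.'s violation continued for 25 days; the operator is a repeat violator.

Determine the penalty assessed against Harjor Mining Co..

Per-day component: 25 × $5,770 = $144,250
Base plus per-day: $192,100 + $144,250 = $336,350
Enhancement: 150% of $336,350 = $504,525
Enhanced fine: $336,350 + $504,525 = $840,875
Minimum $1,053,700: $840,875 is below the minimum → $1,053,700

$1,053,700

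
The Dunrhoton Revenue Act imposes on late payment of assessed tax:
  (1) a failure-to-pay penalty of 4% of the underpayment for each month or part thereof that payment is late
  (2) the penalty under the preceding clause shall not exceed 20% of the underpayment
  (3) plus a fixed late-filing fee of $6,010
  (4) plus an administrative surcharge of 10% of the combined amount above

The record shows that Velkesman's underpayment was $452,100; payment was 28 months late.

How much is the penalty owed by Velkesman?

$106,073

Accrued rate: 4% × 28 = 112%, capped at 20% → 20%
Failure-to-pay penalty: 20% of $452,100 = $90,420
Penalty before surcharge: $90,420 + $6,010 = $96,430
Administrative surcharge: 10% of $96,430 = $9,643
Total penalty: $96,430 + $9,643 = $106,073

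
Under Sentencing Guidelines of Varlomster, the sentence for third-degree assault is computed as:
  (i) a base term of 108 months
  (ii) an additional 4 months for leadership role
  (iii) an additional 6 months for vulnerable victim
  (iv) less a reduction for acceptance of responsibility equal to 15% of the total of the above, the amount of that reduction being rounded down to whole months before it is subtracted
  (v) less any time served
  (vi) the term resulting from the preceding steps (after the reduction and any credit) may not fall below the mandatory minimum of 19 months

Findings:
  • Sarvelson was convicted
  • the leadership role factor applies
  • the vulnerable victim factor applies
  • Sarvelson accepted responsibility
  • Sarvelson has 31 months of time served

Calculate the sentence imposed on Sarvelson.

Leadership role enhancement: +4 months
Vulnerable victim enhancement: +6 months
Adjusted term: 108 months + 4 months + 6 months = 118 months
Acceptance of responsibility reduction: 15% of 118 months = 17 months (rounded down)
After reduction: 118 − 17 = 101 months
Less time served: 101 months − 31 months = 70 months
Minimum 19 months: 70 months meets the minimum, no increase.

Sentence: 70 months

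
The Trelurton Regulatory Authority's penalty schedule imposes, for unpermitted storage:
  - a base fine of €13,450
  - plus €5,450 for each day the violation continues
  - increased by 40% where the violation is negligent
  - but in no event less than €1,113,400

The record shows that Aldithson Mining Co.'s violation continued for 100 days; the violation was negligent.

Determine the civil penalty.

€1,113,400

Per-day component: 100 × €5,450 = €545,000
Base plus per-day: €13,450 + €545,000 = €558,450
Enhancement: 40% of €558,450 = €223,380
Enhanced fine: €558,450 + €223,380 = €781,830
Minimum €1,113,400: €781,830 is below the minimum → €1,113,400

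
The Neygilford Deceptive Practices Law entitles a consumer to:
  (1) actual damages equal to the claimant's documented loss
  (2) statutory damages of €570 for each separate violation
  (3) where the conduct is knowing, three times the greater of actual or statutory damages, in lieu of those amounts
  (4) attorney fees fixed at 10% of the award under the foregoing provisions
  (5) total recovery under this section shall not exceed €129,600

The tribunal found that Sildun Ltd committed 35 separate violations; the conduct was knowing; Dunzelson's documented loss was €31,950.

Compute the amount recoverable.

€105,435

Statutory damages: 35 × €570 = €19,950
Greater of actual damages (€31,950) or statutory damages (€19,950): €31,950
Trebled: 3 × €31,950 = €95,850
Attorney fees: 10% of €95,850 = €9,585
Total before cap: €95,850 + €9,585 = €105,435
Cap at €129,600: €105,435 is within the cap, no reduction.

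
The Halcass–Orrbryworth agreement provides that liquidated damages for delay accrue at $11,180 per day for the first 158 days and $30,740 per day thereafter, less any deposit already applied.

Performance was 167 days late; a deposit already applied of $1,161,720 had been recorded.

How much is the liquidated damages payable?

First 158 days: 158 × $11,180 = $1,766,440
Remaining days: (167 − 158) × $30,740 = $276,660
Accrued per-day damages: $1,766,440 + $276,660 = $2,043,100
Less deposit already applied: $2,043,100 − $1,161,720 = $881,380

Liquidated damages: $881,380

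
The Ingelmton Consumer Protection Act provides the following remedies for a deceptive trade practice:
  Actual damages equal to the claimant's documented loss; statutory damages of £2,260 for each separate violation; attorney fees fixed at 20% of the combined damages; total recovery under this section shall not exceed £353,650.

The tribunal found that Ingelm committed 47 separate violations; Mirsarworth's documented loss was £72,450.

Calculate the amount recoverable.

£214,404

Statutory damages: 47 × £2,260 = £106,220
Combined damages: £72,450 + £106,220 = £178,670
Attorney fees: 20% of £178,670 = £35,734
Total before cap: £178,670 + £35,734 = £214,404
Cap at £353,650: £214,404 is within the cap, no reduction.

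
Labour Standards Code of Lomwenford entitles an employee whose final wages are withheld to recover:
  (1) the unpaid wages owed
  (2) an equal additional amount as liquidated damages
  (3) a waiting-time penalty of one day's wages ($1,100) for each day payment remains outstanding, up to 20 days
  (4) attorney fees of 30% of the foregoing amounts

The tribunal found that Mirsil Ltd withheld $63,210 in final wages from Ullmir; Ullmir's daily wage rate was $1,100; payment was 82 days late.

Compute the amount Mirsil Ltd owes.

Liquidated damages (equal amount): $63,210
Penalty days: min(82, 20) = 20
Waiting-time penalty: 20 × $1,100 = $22,000
Subtotal: $63,210 + $63,210 + $22,000 = $148,420
Attorney fees: 30% of $148,420 = $44,526
Total award: $148,420 + $44,526 = $192,946

Total award: $192,946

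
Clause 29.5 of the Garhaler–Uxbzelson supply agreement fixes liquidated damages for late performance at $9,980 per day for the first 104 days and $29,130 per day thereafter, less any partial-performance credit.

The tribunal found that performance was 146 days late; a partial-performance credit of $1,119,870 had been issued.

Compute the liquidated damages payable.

First 104 days: 104 × $9,980 = $1,037,920
Remaining days: (146 − 104) × $29,130 = $1,223,460
Accrued per-day damages: $1,037,920 + $1,223,460 = $2,261,380
Less partial-performance credit: $2,261,380 − $1,119,870 = $1,141,510

$1,141,510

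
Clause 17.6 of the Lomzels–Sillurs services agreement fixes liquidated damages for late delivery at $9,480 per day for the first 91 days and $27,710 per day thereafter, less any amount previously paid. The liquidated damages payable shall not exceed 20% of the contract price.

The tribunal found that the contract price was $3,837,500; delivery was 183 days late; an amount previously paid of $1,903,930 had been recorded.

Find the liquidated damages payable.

$767,500

First 91 days: 91 × $9,480 = $862,680
Remaining days: (183 − 91) × $27,710 = $2,549,320
Accrued per-day damages: $862,680 + $2,549,320 = $3,412,000
Less amount previously paid: $3,412,000 − $1,903,930 = $1,508,070
Cap: 20% of $3,837,500 = $767,500
Cap at $767,500: $1,508,070 exceeds the cap → $767,500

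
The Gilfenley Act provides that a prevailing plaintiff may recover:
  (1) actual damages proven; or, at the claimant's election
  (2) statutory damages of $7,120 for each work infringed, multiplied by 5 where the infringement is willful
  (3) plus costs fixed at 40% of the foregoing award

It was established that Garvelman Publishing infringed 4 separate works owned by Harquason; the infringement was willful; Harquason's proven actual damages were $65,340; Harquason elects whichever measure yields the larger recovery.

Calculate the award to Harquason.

$199,360

Statutory damages: 4 × $7,120 = $28,480
Multiplied by 5: 5 × $28,480 = $142,400
Greater of actual damages ($65,340) or enhanced statutory damages ($142,400): $142,400
Costs: 40% of $142,400 = $56,960
Award plus costs: $142,400 + $56,960 = $199,360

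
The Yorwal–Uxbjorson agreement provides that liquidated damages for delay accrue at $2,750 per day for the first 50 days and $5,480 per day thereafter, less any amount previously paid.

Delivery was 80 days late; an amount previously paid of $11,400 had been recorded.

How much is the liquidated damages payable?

First 50 days: 50 × $2,750 = $137,500
Remaining days: (80 − 50) × $5,480 = $164,400
Accrued per-day damages: $137,500 + $164,400 = $301,900
Less amount previously paid: $301,900 − $11,400 = $290,500

Liquidated damages: $290,500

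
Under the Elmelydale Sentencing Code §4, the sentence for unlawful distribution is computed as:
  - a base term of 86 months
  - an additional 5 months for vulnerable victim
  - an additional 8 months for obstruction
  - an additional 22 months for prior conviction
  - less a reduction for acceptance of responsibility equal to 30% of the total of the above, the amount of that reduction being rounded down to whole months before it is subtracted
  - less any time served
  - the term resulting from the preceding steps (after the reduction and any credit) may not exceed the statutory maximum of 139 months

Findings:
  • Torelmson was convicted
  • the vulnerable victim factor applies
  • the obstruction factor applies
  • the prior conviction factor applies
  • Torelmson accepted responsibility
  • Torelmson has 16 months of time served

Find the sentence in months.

69 months

Vulnerable victim enhancement: +5 months
Obstruction enhancement: +8 months
Prior conviction enhancement: +22 months
Adjusted term: 86 months + 5 months + 8 months + 22 months = 121 months
Acceptance of responsibility reduction: 30% of 121 months = 36 months (rounded down)
After reduction: 121 − 36 = 85 months
Less time served: 85 months − 16 months = 69 months
Cap at 139 months: 69 months is within the cap, no reduction.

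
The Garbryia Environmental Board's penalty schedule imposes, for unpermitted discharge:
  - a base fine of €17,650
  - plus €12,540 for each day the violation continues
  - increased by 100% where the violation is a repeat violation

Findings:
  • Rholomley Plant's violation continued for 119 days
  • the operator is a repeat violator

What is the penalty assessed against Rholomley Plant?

Per-day component: 119 × €12,540 = €1,492,260
Base plus per-day: €17,650 + €1,492,260 = €1,509,910
Enhancement: 100% of €1,509,910 = €1,509,910
Enhanced fine: €1,509,910 + €1,509,910 = €3,019,820

€3,019,820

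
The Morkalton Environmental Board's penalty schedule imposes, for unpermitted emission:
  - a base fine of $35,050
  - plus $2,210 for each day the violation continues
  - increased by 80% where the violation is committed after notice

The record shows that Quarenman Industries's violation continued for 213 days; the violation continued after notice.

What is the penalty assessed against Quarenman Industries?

$910,404

Per-day component: 213 × $2,210 = $470,730
Base plus per-day: $35,050 + $470,730 = $505,780
Enhancement: 80% of $505,780 = $404,624
Enhanced fine: $505,780 + $404,624 = $910,404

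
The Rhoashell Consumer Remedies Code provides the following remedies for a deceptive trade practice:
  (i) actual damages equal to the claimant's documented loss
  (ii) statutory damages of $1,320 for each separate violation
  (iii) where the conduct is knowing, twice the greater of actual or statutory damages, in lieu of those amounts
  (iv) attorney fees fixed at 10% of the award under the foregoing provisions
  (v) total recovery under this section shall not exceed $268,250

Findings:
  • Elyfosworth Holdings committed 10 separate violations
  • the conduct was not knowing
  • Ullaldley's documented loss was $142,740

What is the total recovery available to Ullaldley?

Statutory damages: 10 × $1,320 = $13,200
Conduct not knowing: the in-lieu enhancement does not apply.
Actual plus statutory damages: $142,740 + $13,200 = $155,940
Attorney fees: 10% of $155,940 = $15,594
Total before cap: $155,940 + $15,594 = $171,534
Cap at $268,250: $171,534 is within the cap, no reduction.

$171,534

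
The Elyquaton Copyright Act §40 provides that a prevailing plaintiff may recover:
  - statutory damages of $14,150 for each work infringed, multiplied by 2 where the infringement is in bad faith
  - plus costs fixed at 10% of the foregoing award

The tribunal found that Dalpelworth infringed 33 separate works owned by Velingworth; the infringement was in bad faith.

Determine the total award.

Statutory damages: 33 × $14,150 = $466,950
Doubled: 2 × $466,950 = $933,900
Costs: 10% of $933,900 = $93,390
Award plus costs: $933,900 + $93,390 = $1,027,290

$1,027,290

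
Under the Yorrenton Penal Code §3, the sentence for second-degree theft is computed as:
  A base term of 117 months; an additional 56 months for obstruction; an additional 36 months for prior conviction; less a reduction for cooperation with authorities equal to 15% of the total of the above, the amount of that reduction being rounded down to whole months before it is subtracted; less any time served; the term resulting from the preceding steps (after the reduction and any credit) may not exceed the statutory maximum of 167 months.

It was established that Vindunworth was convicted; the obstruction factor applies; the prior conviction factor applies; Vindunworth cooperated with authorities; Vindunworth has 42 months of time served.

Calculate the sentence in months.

Obstruction enhancement: +56 months
Prior conviction enhancement: +36 months
Adjusted term: 117 months + 56 months + 36 months = 209 months
Cooperation with authorities reduction: 15% of 209 months = 31 months (rounded down)
After reduction: 209 − 31 = 178 months
Less time served: 178 months − 42 months = 136 months
Cap at 167 months: 136 months is within the cap, no reduction.

136 months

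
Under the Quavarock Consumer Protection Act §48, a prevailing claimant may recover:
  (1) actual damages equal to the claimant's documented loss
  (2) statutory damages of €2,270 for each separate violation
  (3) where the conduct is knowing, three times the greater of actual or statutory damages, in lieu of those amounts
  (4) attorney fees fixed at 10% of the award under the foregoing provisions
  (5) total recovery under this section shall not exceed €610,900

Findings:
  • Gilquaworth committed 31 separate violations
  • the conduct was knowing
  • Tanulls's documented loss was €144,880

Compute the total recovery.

Statutory damages: 31 × €2,270 = €70,370
Greater of actual damages (€144,880) or statutory damages (€70,370): €144,880
Trebled: 3 × €144,880 = €434,640
Attorney fees: 10% of €434,640 = €43,464
Total before cap: €434,640 + €43,464 = €478,104
Cap at €610,900: €478,104 is within the cap, no reduction.

€478,104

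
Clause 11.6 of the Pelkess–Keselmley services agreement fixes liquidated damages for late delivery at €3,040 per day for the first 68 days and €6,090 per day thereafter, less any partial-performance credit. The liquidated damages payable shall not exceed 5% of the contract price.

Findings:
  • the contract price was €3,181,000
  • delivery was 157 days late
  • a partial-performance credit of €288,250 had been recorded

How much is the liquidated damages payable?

Liquidated damages: €159,050

First 68 days: 68 × €3,040 = €206,720
Remaining days: (157 − 68) × €6,090 = €542,010
Accrued per-day damages: €206,720 + €542,010 = €748,730
Less partial-performance credit: €748,730 − €288,250 = €460,480
Cap: 5% of €3,181,000 = €159,050
Cap at €159,050: €460,480 exceeds the cap → €159,050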